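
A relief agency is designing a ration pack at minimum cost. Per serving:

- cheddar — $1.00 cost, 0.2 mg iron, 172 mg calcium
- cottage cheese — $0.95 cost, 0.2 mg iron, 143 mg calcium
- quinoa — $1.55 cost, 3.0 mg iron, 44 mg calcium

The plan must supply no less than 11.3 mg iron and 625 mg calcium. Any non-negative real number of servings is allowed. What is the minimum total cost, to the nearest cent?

$8.27

Compare the cost at each extreme point of the feasible region.
cheddar only: max(11.3/0.2, 625/172) = 56.5 servings → $56.50.
cottage cheese only: max(11.3/0.2, 625/143) = 56.5 servings → $53.67.
quinoa only: max(11.3/3.0, 625/44) = 14.2 servings → $22.02.
cheddar + cottage cheese: intersection lies outside the first quadrant.
cheddar + quinoa with both tight: 2.716 servings and 3.586 servings → $8.27.
cottage cheese + quinoa with both tight: 3.279 servings and 3.548 servings → $8.61.
Cheapest feasible corner: $8.27.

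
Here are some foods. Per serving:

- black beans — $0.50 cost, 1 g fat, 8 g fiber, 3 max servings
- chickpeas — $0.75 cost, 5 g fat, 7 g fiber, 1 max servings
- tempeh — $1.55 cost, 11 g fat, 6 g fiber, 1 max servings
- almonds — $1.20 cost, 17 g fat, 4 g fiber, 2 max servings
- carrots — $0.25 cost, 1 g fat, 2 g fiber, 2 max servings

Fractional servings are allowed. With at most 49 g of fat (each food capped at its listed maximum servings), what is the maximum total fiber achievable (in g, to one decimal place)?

47.6 g

Fiber per g fat: black beans 8, carrots 2, chickpeas 1.4, tempeh 0.5455, almonds 0.2353.
Take 3 servings of black beans: uses 3 g fat, +24.0 g fiber (running total 24.0 g).
Take 2 servings of carrots: uses 2 g fat, +4.0 g fiber (running total 28.0 g).
Take 1 serving of chickpeas: uses 5 g fat, +7.0 g fiber (running total 35.0 g).
Take 1 serving of tempeh: uses 11 g fat, +6.0 g fiber (running total 41.0 g).
Take 1.647 servings of almonds: uses 28 g fat, +6.6 g fiber (running total 47.6 g).
Filling greedily by fiber-per-g fat is optimal for one linear limit, giving 47.6 g.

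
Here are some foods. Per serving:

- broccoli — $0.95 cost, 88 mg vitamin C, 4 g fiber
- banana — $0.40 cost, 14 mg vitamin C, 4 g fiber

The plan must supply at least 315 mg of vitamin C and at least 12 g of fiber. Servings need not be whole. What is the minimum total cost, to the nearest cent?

$3.40

With two linear requirements the optimum uses one or two foods; enumerate the corners.
broccoli only: max(315/88, 12/4) = 3.58 servings → $3.40.
banana only: max(315/14, 12/4) = 22.5 servings → $9.00.
broccoli + banana: the both-tight solution has a negative serving — not a feasible corner.
The minimum over all feasible corners is $3.40.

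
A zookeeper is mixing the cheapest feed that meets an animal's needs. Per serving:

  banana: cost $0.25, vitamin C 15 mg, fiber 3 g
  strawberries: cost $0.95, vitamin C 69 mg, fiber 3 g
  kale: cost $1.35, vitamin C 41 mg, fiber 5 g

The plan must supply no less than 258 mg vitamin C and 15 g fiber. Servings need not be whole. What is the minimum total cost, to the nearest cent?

The cheapest plan sits at a corner of the feasible region — with two constraints it uses at most two foods.
banana only: max(258/15, 15/3) = 17.2 servings → $4.30.
strawberries only: max(258/69, 15/3) = 5 servings → $4.75.
kale only: max(258/41, 15/5) = 6.293 servings → $8.50.
banana + strawberries with both tight: 1.611 servings and 3.389 servings → $3.62.
banana + kale: intersection lies outside the first quadrant.
strawberries + kale with both tight: 3.041 servings and 1.176 servings → $4.48.
The minimum over all feasible corners is $3.62.

$3.62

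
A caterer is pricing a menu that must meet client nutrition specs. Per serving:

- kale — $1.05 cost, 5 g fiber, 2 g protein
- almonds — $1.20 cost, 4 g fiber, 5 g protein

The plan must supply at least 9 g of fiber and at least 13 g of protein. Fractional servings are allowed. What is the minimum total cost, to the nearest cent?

$3.12

Check every corner: each single food scaled to meet both minima, and each pair solved so both constraints bind.
kale only: max(9/5, 13/2) = 6.5 servings → $6.83.
almonds only: max(9/4, 13/5) = 2.6 servings → $3.12.
kale + almonds: intersection lies outside the first quadrant.
So the least-cost plan costs $3.12.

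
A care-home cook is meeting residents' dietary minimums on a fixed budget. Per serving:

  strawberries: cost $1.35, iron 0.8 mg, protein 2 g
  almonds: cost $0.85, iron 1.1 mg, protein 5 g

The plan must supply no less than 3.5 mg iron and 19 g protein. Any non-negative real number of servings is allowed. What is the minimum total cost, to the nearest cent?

$3.23

Compare the cost at each extreme point of the feasible region.
strawberries only: max(3.5/0.8, 19/2) = 9.5 servings → $12.82.
almonds only: max(3.5/1.1, 19/5) = 3.8 servings → $3.23.
strawberries + almonds: intersection lies outside the first quadrant.
The minimum over all feasible corners is $3.23.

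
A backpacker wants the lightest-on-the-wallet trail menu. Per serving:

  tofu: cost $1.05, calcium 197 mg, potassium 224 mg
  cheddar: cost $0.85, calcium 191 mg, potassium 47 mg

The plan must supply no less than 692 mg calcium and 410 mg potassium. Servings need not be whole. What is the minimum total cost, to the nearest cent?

An LP optimum is at a vertex; with two nutrient constraints at most two foods are used. Check each candidate.
tofu only: max(692/197, 410/224) = 3.513 servings → $3.69.
cheddar only: max(692/191, 410/47) = 8.723 servings → $7.41.
tofu + cheddar with both tight: 1.366 servings and 2.214 servings → $3.32.
Cheapest feasible corner: $3.32.

$3.32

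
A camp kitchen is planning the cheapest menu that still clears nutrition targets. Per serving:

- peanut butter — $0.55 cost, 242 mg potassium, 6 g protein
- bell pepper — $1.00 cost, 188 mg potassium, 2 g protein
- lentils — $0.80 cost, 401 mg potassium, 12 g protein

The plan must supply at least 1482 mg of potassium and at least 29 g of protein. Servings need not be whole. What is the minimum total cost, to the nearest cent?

An LP optimum is at a vertex; with two nutrient constraints at most two foods are used. Check each candidate.
peanut butter only: max(1482/242, 29/6) = 6.124 servings → $3.37.
bell pepper only: max(1482/188, 29/2) = 14.5 servings → $14.50.
lentils only: max(1482/401, 29/12) = 3.696 servings → $2.96.
peanut butter + bell pepper with both tight: 3.863 servings and 2.91 servings → $5.03.
peanut butter + lentils with both targets exact would need a negative amount; discard.
bell pepper + lentils with both tight: 4.233 servings and 1.711 servings → $5.60.
The minimum over all feasible corners is $2.96.

$2.96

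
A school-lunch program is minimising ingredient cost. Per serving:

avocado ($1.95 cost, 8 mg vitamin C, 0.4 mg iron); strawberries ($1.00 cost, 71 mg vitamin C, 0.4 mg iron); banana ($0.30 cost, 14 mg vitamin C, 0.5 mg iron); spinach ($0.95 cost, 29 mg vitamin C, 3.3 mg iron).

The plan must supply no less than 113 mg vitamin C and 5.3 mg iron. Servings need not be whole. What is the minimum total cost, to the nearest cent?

$2.40

Check every corner: each single food scaled to meet both minima, and each pair solved so both constraints bind.
avocado only: max(113/8, 5.3/0.4) = 14.12 servings → $27.54.
strawberries only: max(113/71, 5.3/0.4) = 13.25 servings → $13.25.
banana only: max(113/14, 5.3/0.5) = 10.6 servings → $3.18.
spinach only: max(113/29, 5.3/3.3) = 3.897 servings → $3.70.
avocado + strawberries with both tight: 13.14 servings and 0.1111 servings → $25.73.
avocado + banana with both tight: 11.06 servings and 1.75 servings → $22.10.
avocado + spinach: intersection lies outside the first quadrant.
strawberries + banana: intersection lies outside the first quadrant.
strawberries + spinach with both tight: 0.9843 servings and 1.487 servings → $2.40.
banana + spinach with both tight: 6.915 servings and 0.5584 servings → $2.60.
So the least-cost plan costs $2.40.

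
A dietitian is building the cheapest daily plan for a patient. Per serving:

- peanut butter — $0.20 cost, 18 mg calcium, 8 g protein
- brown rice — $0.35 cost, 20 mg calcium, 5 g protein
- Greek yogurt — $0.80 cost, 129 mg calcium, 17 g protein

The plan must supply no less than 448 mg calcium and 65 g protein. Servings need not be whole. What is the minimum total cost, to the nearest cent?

$2.87

Compare the cost at each extreme point of the feasible region.
peanut butter only: max(448/18, 65/8) = 24.89 servings → $4.98.
brown rice only: max(448/20, 65/5) = 22.4 servings → $7.84.
Greek yogurt only: max(448/129, 65/17) = 3.824 servings → $3.06.
peanut butter + brown rice: intersection lies outside the first quadrant.
peanut butter + Greek yogurt with both tight: 1.059 servings and 3.325 servings → $2.87.
brown rice + Greek yogurt with both tight: 2.521 servings and 3.082 servings → $3.35.
The minimum over all feasible corners is $2.87.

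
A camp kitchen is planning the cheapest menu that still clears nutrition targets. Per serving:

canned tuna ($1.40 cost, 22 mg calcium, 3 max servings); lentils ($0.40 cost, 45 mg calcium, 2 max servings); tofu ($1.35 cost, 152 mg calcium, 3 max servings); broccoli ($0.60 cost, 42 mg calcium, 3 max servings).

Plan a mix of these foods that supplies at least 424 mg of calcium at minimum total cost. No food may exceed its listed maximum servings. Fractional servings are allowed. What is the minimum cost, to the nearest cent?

$3.77

Cost per mg of calcium: tofu $0.0089, lentils $0.0089, broccoli $0.0143, canned tuna $0.0636.
Take 2.789 servings of tofu: +424.0 mg calcium for $3.77 (total $3.77, still need 0.0 mg).
Filling from the cheapest source first is optimal under one linear minimum: $3.77.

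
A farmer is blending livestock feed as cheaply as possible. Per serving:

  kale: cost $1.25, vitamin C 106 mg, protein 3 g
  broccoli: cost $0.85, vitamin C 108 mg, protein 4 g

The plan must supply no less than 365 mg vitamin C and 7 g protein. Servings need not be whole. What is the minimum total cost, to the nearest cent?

At the optimum either one food covers both requirements or two foods hit both targets exactly; no other combination can be cheaper.
kale only: max(365/106, 7/3) = 3.443 servings → $4.30.
broccoli only: max(365/108, 7/4) = 3.38 servings → $2.87.
kale + broccoli with both targets exact would need a negative amount; discard.
The minimum over all feasible corners is $2.87.

$2.87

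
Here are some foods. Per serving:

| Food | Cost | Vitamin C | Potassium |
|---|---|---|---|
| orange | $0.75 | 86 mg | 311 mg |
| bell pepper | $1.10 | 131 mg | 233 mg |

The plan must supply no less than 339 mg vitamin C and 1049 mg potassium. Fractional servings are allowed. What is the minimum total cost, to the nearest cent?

$2.93

The cheapest plan sits at a corner of the feasible region — with two constraints it uses at most two foods.
orange only: max(339/86, 1049/311) = 3.942 servings → $2.96.
bell pepper only: max(339/131, 1049/233) = 4.502 servings → $4.95.
orange + bell pepper with both tight: 2.822 servings and 0.7349 servings → $2.93.
Cheapest feasible corner: $2.93.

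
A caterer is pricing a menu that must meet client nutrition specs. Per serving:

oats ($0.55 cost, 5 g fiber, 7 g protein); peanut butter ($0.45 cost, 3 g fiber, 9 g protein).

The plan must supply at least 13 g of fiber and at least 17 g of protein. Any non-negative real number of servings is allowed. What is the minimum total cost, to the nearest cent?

Two binding constraints pin down two serving amounts, so the optimal mix uses at most two foods. The candidates are each food alone (scaled to the tighter of fiber/protein) and each pair with both constraints tight.
oats only: max(13/5, 17/7) = 2.6 servings → $1.43.
peanut butter only: max(13/3, 17/9) = 4.333 servings → $1.95.
oats + peanut butter: the both-tight solution has a negative serving — not a feasible corner.
So the least-cost plan costs $1.43.

$1.43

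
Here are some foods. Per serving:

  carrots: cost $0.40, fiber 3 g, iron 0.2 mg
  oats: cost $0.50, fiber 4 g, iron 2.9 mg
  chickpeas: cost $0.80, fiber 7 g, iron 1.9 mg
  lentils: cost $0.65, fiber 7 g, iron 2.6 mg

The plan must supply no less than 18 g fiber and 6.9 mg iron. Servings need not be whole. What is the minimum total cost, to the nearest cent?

$1.69

Two binding constraints pin down two serving amounts, so the optimal mix uses at most two foods. The candidates are each food alone (scaled to the tighter of fiber/iron) and each pair with both constraints tight.
carrots only: max(18/3, 6.9/0.2) = 34.5 servings → $13.80.
oats only: max(18/4, 6.9/2.9) = 4.5 servings → $2.25.
chickpeas only: max(18/7, 6.9/1.9) = 3.632 servings → $2.91.
lentils only: max(18/7, 6.9/2.6) = 2.654 servings → $1.73.
carrots + oats with both tight: 3.114 servings and 2.165 servings → $2.33.
carrots + chickpeas: the both-tight solution has a negative serving — not a feasible corner.
carrots + lentils: intersection lies outside the first quadrant.
oats + chickpeas with both tight: 1.11 servings and 1.937 servings → $2.10.
oats + lentils with both tight: 0.1515 servings and 2.485 servings → $1.69.
chickpeas + lentils: the both-tight solution has a negative serving — not a feasible corner.
The minimum over all feasible corners is $1.69.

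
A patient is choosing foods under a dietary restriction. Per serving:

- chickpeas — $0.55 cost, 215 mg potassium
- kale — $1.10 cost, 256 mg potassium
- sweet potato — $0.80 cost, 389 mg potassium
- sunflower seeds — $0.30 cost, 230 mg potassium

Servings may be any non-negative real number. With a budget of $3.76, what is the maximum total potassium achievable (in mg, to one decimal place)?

Potassium per dollar: sunflower seeds 766.7, sweet potato 486.2, chickpeas 390.9, kale 232.7.
With no serving limits, spend the whole cost allowance on sunflower seeds: $3.76 / $0.30 × 230 mg = 2882.7 mg.

2882.7 mg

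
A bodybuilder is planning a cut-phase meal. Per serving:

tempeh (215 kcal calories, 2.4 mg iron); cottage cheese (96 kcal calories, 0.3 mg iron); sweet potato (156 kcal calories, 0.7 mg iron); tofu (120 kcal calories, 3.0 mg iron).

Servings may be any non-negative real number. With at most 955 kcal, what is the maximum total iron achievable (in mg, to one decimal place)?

Iron per kcal: tofu 0.025, tempeh 0.01116, sweet potato 0.004487, cottage cheese 0.003125.
With no serving limits, spend the whole calories allowance on tofu: 955 kcal / 120 kcal × 3.0 mg = 23.9 mg.

23.9 mg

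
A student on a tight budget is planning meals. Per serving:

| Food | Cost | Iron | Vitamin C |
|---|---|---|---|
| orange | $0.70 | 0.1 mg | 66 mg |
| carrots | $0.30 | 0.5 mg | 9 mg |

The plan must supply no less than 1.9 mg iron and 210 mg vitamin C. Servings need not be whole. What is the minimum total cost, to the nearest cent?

At the optimum either one food covers both requirements or two foods hit both targets exactly; no other combination can be cheaper.
orange only: max(1.9/0.1, 210/66) = 19 servings → $13.30.
carrots only: max(1.9/0.5, 210/9) = 23.33 servings → $7.00.
orange + carrots with both tight: 2.738 servings and 3.252 servings → $2.89.
So the least-cost plan costs $2.89.

$2.89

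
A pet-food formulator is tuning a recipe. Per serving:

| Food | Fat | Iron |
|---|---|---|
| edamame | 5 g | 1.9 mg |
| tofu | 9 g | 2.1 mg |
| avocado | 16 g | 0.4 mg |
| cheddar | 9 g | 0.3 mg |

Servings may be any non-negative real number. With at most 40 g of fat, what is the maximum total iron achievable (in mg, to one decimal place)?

Iron per g fat: edamame 0.38, tofu 0.2333, cheddar 0.03333, avocado 0.025.
With no serving limits, spend the whole fat allowance on edamame: 40 g / 5 g × 1.9 mg = 15.2 mg.

15.2 mg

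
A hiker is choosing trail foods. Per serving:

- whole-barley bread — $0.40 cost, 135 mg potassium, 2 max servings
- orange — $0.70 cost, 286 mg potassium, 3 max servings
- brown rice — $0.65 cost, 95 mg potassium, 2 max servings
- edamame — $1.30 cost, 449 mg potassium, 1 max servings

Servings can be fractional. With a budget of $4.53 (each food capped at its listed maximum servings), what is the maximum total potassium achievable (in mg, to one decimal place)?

Potassium per dollar: orange 408.6, edamame 345.4, whole-barley bread 337.5, brown rice 146.2.
Take 3 servings of orange: spends $2.10, +858.0 mg potassium (running total 858.0 mg).
Take 1 serving of edamame: spends $1.30, +449.0 mg potassium (running total 1307.0 mg).
Take 2 servings of whole-barley bread: spends $0.80, +270.0 mg potassium (running total 1577.0 mg).
Take 0.5077 servings of brown rice: spends $0.33, +48.2 mg potassium (running total 1625.2 mg).
Filling greedily by potassium-per-dollar is optimal for one linear limit, giving 1625.2 mg.

1625.2 mg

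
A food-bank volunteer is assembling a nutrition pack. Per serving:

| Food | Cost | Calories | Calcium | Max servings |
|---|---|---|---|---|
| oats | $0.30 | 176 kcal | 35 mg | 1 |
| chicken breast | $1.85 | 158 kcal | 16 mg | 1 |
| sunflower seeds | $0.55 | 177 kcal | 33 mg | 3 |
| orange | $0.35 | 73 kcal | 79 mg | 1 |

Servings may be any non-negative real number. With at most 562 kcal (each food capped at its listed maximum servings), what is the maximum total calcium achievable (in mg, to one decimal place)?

Calcium per kcal: orange 1.082, oats 0.1989, sunflower seeds 0.1864, chicken breast 0.1013.
Take 1 serving of orange: uses 73 kcal, +79.0 mg calcium (running total 79.0 mg).
Take 1 serving of oats: uses 176 kcal, +35.0 mg calcium (running total 114.0 mg).
Take 1.768 servings of sunflower seeds: uses 313 kcal, +58.4 mg calcium (running total 172.4 mg).
Greedy by best ratio exhausts the calories allowance optimally: 172.4 mg.

172.4 mg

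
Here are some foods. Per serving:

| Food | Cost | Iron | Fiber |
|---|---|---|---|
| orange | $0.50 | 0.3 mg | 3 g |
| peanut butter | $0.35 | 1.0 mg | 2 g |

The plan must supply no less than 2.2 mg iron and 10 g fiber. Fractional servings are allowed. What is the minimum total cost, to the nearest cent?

Check every corner: each single food scaled to meet both minima, and each pair solved so both constraints bind.
orange only: max(2.2/0.3, 10/3) = 7.333 servings → $3.67.
peanut butter only: max(2.2/1.0, 10/2) = 5 servings → $1.75.
orange + peanut butter with both tight: 2.333 servings and 1.5 servings → $1.69.
Cheapest feasible corner: $1.69.

$1.69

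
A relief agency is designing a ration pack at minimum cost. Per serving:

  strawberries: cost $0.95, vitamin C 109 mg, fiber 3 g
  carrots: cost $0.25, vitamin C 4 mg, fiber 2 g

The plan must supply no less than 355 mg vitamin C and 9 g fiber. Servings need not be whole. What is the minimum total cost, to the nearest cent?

This is a tiny linear program; its minimum lies at a vertex of the feasible set. List the vertices and price them.
strawberries only: max(355/109, 9/3) = 3.257 servings → $3.09.
carrots only: max(355/4, 9/2) = 88.75 servings → $22.19.
strawberries + carrots with both targets exact would need a negative amount; discard.
Cheapest feasible corner: $3.09.

$3.09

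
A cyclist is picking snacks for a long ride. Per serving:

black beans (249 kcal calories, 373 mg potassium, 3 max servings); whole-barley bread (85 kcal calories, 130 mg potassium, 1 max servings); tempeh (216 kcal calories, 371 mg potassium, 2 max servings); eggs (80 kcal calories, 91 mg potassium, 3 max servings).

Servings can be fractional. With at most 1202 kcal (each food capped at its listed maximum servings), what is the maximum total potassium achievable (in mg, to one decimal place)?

Potassium per kcal: tempeh 1.718, whole-barley bread 1.529, black beans 1.498, eggs 1.137.
Take 2 servings of tempeh: uses 432 kcal, +742.0 mg potassium (running total 742.0 mg).
Take 1 serving of whole-barley bread: uses 85 kcal, +130.0 mg potassium (running total 872.0 mg).
Take 2.751 servings of black beans: uses 685 kcal, +1026.1 mg potassium (running total 1898.1 mg).
Filling greedily by potassium-per-kcal is optimal for one linear limit, giving 1898.1 mg.

1898.1 mg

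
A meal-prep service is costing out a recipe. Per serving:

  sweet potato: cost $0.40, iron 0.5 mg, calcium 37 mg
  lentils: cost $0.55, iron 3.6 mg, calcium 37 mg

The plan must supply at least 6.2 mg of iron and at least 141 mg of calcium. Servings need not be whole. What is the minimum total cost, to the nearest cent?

$1.73

Two binding constraints pin down two serving amounts, so the optimal mix uses at most two foods. The candidates are each food alone (scaled to the tighter of iron/calcium) and each pair with both constraints tight.
sweet potato only: max(6.2/0.5, 141/37) = 12.4 servings → $4.96.
lentils only: max(6.2/3.6, 141/37) = 3.811 servings → $2.10.
sweet potato + lentils with both tight: 2.425 servings and 1.385 servings → $1.73.
So the least-cost plan costs $1.73.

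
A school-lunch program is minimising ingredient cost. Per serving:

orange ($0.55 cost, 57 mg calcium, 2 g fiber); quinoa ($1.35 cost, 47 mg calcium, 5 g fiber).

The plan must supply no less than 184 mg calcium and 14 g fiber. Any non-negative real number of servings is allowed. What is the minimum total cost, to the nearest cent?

orange only: max(184/57, 14/2) = 7 servings → $3.85.
quinoa only: max(184/47, 14/5) = 3.915 servings → $5.29.
orange + quinoa with both tight: 1.372 servings and 2.251 servings → $3.79.
Cheapest feasible corner: $3.79.

$3.79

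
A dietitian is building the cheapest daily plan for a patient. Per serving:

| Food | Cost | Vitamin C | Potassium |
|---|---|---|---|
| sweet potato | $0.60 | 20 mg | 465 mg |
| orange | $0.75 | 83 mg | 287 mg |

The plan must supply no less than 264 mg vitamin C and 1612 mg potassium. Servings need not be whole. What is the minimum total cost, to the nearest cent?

For a min-cost LP with two ≥-constraints, a basic feasible solution has at most two positive variables.
sweet potato only: max(264/20, 1612/465) = 13.2 servings → $7.92.
orange only: max(264/83, 1612/287) = 5.617 servings → $4.21.
sweet potato + orange with both tight: 1.766 servings and 2.755 servings → $3.13.
The minimum over all feasible corners is $3.13.

$3.13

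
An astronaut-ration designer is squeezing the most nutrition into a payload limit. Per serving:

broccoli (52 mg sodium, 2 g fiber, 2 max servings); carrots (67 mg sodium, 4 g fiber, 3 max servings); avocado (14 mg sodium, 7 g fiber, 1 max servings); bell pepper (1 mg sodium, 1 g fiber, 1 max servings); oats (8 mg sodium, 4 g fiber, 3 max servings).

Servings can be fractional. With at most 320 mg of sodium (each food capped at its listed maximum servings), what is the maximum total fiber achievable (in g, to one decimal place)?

Fiber per mg sodium: bell pepper 1, avocado 0.5, oats 0.5, carrots 0.0597, broccoli 0.03846.
Take 1 serving of bell pepper: uses 1 mg sodium, +1.0 g fiber (running total 1.0 g).
Take 1 serving of avocado: uses 14 mg sodium, +7.0 g fiber (running total 8.0 g).
Take 3 servings of oats: uses 24 mg sodium, +12.0 g fiber (running total 20.0 g).
Take 3 servings of carrots: uses 201 mg sodium, +12.0 g fiber (running total 32.0 g).
Take 1.538 servings of broccoli: uses 80 mg sodium, +3.1 g fiber (running total 35.1 g).
Filling greedily by fiber-per-mg sodium is optimal for one linear limit, giving 35.1 g.

35.1 g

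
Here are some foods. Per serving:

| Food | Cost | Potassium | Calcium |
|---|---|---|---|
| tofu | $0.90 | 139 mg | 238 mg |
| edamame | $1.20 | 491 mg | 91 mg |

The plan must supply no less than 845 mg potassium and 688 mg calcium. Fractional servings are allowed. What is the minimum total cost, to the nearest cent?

$3.47

Compare the cost at each extreme point of the feasible region.
tofu only: max(845/139, 688/238) = 6.079 servings → $5.47.
edamame only: max(845/491, 688/91) = 7.56 servings → $9.07.
tofu + edamame with both tight: 2.504 servings and 1.012 servings → $3.47.
So the least-cost plan costs $3.47.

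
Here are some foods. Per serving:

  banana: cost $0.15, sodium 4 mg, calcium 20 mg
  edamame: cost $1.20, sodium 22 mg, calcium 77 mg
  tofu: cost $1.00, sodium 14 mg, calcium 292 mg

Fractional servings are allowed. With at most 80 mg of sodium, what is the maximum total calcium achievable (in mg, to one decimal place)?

1668.6 mg

Calcium per mg sodium: tofu 20.86, banana 5, edamame 3.5.
With no serving limits, spend the whole sodium allowance on tofu: 80 mg / 14 mg × 292 mg = 1668.6 mg.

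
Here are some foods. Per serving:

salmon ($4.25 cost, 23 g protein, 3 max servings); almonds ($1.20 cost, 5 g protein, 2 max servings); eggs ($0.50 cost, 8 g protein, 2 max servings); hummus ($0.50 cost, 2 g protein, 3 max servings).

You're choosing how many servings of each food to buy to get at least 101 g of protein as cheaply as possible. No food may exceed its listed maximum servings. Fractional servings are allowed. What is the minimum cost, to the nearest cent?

Cost per g of protein: eggs $0.0625, salmon $0.1848, almonds $0.2400, hummus $0.2500.
Take 2 servings of eggs: +16.0 g protein for $1.00 (total $1.00, still need 85.0 g).
Take 3 servings of salmon: +69.0 g protein for $12.75 (total $13.75, still need 16.0 g).
Take 2 servings of almonds: +10.0 g protein for $2.40 (total $16.15, still need 6.0 g).
Take 3 servings of hummus: +6.0 g protein for $1.50 (total $17.65, still need 0.0 g).
Filling from the cheapest source first is optimal under one linear minimum: $17.65.

$17.65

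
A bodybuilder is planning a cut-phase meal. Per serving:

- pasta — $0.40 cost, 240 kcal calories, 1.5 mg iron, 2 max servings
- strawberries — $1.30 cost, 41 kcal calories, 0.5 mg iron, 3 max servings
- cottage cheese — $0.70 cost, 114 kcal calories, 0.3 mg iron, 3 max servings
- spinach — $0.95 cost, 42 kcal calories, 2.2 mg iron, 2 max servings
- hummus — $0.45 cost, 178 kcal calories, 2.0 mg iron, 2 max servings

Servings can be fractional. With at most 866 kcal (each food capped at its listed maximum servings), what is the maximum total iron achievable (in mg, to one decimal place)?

11.8 mg

Iron per kcal: spinach 0.05238, strawberries 0.0122, hummus 0.01124, pasta 0.00625, cottage cheese 0.002632.
Take 2 servings of spinach: uses 84 kcal, +4.4 mg iron (running total 4.4 mg).
Take 3 servings of strawberries: uses 123 kcal, +1.5 mg iron (running total 5.9 mg).
Take 2 servings of hummus: uses 356 kcal, +4.0 mg iron (running total 9.9 mg).
Take 1.262 servings of pasta: uses 303 kcal, +1.9 mg iron (running total 11.8 mg).
Greedy by best ratio exhausts the calories allowance optimally: 11.8 mg.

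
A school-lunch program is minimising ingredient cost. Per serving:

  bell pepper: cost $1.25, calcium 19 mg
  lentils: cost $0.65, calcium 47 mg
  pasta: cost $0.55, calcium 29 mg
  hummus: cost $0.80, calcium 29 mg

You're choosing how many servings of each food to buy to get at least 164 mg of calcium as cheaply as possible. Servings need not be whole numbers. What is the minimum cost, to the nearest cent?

Cost per mg of calcium: lentils $0.0138, pasta $0.0190, hummus $0.0276, bell pepper $0.0658.
With no serving limits, use only lentils: 164 mg / 47 mg = 3.489 servings × $0.65 = $2.27.

$2.27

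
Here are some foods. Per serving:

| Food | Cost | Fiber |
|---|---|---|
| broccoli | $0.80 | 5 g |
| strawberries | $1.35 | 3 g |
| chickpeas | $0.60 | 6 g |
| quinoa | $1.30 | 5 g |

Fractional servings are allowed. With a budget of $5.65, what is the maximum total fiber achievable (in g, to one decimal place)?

Fiber per dollar: chickpeas 10, broccoli 6.25, quinoa 3.846, strawberries 2.222.
With no serving limits, spend the whole cost allowance on chickpeas: $5.65 / $0.60 × 6 g = 56.5 g.

56.5 g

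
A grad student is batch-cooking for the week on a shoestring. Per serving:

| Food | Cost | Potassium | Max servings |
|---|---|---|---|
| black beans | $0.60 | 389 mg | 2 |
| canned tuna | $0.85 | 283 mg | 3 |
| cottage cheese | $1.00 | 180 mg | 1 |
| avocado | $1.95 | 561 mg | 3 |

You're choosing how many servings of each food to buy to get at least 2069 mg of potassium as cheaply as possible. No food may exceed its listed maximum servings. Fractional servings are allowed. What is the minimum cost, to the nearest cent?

Cost per mg of potassium: black beans $0.0015, canned tuna $0.0030, avocado $0.0035, cottage cheese $0.0056.
Take 2 servings of black beans: +778.0 mg potassium for $1.20 (total $1.20, still need 1291.0 mg).
Take 3 servings of canned tuna: +849.0 mg potassium for $2.55 (total $3.75, still need 442.0 mg).
Take 0.7879 servings of avocado: +442.0 mg potassium for $1.54 (total $5.29, still need 0.0 mg).
Greedy by cheapest-per-mg is optimal for a single linear constraint, so the minimum cost is $5.29.

$5.29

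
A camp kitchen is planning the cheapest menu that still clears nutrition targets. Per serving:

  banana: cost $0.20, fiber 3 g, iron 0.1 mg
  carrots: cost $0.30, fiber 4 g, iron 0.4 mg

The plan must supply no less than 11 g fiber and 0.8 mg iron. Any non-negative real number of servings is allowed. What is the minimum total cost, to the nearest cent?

The cheapest plan sits at a corner of the feasible region — with two constraints it uses at most two foods.
banana only: max(11/3, 0.8/0.1) = 8 servings → $1.60.
carrots only: max(11/4, 0.8/0.4) = 2.75 servings → $0.82.
banana + carrots with both tight: 1.5 servings and 1.625 servings → $0.79.
The minimum over all feasible corners is $0.79.

$0.79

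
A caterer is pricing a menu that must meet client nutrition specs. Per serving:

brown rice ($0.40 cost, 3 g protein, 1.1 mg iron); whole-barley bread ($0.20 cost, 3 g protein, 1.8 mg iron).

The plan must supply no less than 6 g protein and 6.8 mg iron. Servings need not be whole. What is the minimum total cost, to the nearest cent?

$0.76

Minimising a linear cost over {protein ≥ 6, iron ≥ 6.8, servings ≥ 0} — the optimum is at a vertex, using one or two foods.
brown rice only: max(6/3, 6.8/1.1) = 6.182 servings → $2.47.
whole-barley bread only: max(6/3, 6.8/1.8) = 3.778 servings → $0.76.
brown rice + whole-barley bread with both targets exact would need a negative amount; discard.
Cheapest feasible corner: $0.76.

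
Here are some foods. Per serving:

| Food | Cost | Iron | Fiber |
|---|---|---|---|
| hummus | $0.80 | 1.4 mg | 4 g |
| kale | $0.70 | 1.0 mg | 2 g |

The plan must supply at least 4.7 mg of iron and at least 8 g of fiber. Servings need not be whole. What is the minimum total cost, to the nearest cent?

For a min-cost LP with two ≥-constraints, a basic feasible solution has at most two positive variables.
hummus only: max(4.7/1.4, 8/4) = 3.357 servings → $2.69.
kale only: max(4.7/1.0, 8/2) = 4.7 servings → $3.29.
hummus + kale: intersection lies outside the first quadrant.
The minimum over all feasible corners is $2.69.

$2.69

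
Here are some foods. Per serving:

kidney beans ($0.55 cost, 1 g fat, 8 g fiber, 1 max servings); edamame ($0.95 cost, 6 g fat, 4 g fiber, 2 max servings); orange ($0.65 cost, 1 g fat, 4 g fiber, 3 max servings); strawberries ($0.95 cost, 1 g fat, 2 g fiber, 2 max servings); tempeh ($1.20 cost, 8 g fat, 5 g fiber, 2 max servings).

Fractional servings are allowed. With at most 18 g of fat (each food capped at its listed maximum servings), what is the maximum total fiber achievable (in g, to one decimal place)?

32.0 g

Fiber per g fat: kidney beans 8, orange 4, strawberries 2, edamame 0.6667, tempeh 0.625.
Take 1 serving of kidney beans: uses 1 g fat, +8.0 g fiber (running total 8.0 g).
Take 3 servings of orange: uses 3 g fat, +12.0 g fiber (running total 20.0 g).
Take 2 servings of strawberries: uses 2 g fat, +4.0 g fiber (running total 24.0 g).
Take 2 servings of edamame: uses 12 g fat, +8.0 g fiber (running total 32.0 g).
Greedy by best ratio exhausts the fat allowance optimally: 32.0 g.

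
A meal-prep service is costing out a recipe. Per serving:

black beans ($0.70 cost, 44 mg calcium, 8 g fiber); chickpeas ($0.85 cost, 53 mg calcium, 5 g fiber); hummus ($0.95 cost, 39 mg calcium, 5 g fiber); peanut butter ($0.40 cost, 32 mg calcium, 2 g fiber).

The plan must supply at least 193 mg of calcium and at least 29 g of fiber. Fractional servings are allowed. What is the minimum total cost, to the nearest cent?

black beans only: max(193/44, 29/8) = 4.386 servings → $3.07.
chickpeas only: max(193/53, 29/5) = 5.8 servings → $4.93.
hummus only: max(193/39, 29/5) = 5.8 servings → $5.51.
peanut butter only: max(193/32, 29/2) = 14.5 servings → $5.80.
black beans + chickpeas with both tight: 2.804 servings and 1.314 servings → $3.08.
black beans + hummus with both tight: 1.804 servings and 2.913 servings → $4.03.
black beans + peanut butter with both tight: 3.226 servings and 1.595 servings → $2.90.
chickpeas + hummus with both targets exact would need a negative amount; discard.
chickpeas + peanut butter: intersection lies outside the first quadrant.
hummus + peanut butter: intersection lies outside the first quadrant.
Cheapest feasible corner: $2.90.

$2.90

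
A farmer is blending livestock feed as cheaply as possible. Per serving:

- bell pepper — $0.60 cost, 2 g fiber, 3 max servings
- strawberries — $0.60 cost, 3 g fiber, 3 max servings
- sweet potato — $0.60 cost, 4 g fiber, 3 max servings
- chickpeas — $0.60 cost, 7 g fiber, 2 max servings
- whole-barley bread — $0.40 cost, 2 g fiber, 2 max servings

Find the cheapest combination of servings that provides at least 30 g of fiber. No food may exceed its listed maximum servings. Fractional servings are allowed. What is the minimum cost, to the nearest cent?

Cost per g of fiber: chickpeas $0.0857, sweet potato $0.1500, strawberries $0.2000, whole-barley bread $0.2000, bell pepper $0.3000.
Take 2 servings of chickpeas: +14.0 g fiber for $1.20 (total $1.20, still need 16.0 g).
Take 3 servings of sweet potato: +12.0 g fiber for $1.80 (total $3.00, still need 4.0 g).
Take 1.333 servings of strawberries: +4.0 g fiber for $0.80 (total $3.80, still need 0.0 g).
Greedy by cheapest-per-g is optimal for a single linear constraint, so the minimum cost is $3.80.

$3.80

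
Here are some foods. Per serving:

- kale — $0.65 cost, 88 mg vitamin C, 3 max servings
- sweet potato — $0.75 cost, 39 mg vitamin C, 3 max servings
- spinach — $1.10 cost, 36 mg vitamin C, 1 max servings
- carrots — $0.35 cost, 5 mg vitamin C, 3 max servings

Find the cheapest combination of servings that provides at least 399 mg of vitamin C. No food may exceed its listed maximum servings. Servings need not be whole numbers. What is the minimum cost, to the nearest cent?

$4.75

Cost per mg of vitamin C: kale $0.0074, sweet potato $0.0192, spinach $0.0306, carrots $0.0700.
Take 3 servings of kale: +264.0 mg vitamin C for $1.95 (total $1.95, still need 135.0 mg).
Take 3 servings of sweet potato: +117.0 mg vitamin C for $2.25 (total $4.20, still need 18.0 mg).
Take 0.5 servings of spinach: +18.0 mg vitamin C for $0.55 (total $4.75, still need 0.0 mg).
Greedy by cheapest-per-mg is optimal for a single linear constraint, so the minimum cost is $4.75.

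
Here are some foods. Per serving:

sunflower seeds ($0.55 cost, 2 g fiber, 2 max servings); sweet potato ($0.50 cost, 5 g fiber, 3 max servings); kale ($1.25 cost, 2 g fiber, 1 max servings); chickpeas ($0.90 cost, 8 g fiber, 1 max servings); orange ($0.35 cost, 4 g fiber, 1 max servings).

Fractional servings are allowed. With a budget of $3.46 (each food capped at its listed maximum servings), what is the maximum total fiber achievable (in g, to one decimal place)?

Fiber per dollar: orange 11.43, sweet potato 10, chickpeas 8.889, sunflower seeds 3.636, kale 1.6.
Take 1 serving of orange: spends $0.35, +4.0 g fiber (running total 4.0 g).
Take 3 servings of sweet potato: spends $1.50, +15.0 g fiber (running total 19.0 g).
Take 1 serving of chickpeas: spends $0.90, +8.0 g fiber (running total 27.0 g).
Take 1.291 servings of sunflower seeds: spends $0.71, +2.6 g fiber (running total 29.6 g).
Greedy by best ratio exhausts the cost allowance optimally: 29.6 g.

29.6 g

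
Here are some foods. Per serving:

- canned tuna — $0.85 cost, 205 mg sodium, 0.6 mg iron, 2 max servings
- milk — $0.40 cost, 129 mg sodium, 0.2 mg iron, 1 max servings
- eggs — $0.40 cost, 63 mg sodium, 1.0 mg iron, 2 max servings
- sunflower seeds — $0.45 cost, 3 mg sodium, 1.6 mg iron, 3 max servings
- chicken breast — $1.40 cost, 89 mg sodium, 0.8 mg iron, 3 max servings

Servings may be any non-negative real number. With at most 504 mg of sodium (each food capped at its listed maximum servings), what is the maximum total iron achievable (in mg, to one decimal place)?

Iron per mg sodium: sunflower seeds 0.5333, eggs 0.01587, chicken breast 0.008989, canned tuna 0.002927, milk 0.00155.
Take 3 servings of sunflower seeds: uses 9 mg sodium, +4.8 mg iron (running total 4.8 mg).
Take 2 servings of eggs: uses 126 mg sodium, +2.0 mg iron (running total 6.8 mg).
Take 3 servings of chicken breast: uses 267 mg sodium, +2.4 mg iron (running total 9.2 mg).
Take 0.4976 servings of canned tuna: uses 102 mg sodium, +0.3 mg iron (running total 9.5 mg).
Greedy by best ratio exhausts the sodium allowance optimally: 9.5 mg.

9.5 mg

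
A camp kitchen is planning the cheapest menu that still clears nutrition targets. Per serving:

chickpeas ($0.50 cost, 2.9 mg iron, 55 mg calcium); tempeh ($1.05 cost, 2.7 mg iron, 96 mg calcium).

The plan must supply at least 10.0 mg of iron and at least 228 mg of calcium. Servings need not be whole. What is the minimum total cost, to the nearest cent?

A basic optimal solution has at most two foods positive. Try each food alone and each pair with both targets met exactly.
chickpeas only: max(10.0/2.9, 228/55) = 4.145 servings → $2.07.
tempeh only: max(10.0/2.7, 228/96) = 3.704 servings → $3.89.
chickpeas + tempeh with both tight: 2.651 servings and 0.856 servings → $2.22.
The minimum over all feasible corners is $2.07.

$2.07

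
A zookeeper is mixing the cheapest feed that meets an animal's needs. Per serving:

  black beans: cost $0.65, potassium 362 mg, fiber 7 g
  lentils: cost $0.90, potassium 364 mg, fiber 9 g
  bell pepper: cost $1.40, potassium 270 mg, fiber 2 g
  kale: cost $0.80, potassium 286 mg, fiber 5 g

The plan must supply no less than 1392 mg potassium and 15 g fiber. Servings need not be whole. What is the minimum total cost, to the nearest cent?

$2.50

black beans only: max(1392/362, 15/7) = 3.845 servings → $2.50.
lentils only: max(1392/364, 15/9) = 3.824 servings → $3.44.
bell pepper only: max(1392/270, 15/2) = 7.5 servings → $10.50.
kale only: max(1392/286, 15/5) = 4.867 servings → $3.89.
black beans + lentils: the both-tight solution has a negative serving — not a feasible corner.
black beans + bell pepper with both tight: 1.086 servings and 3.7 servings → $5.89.
black beans + kale: intersection lies outside the first quadrant.
lentils + bell pepper with both tight: 0.7438 servings and 4.153 servings → $6.48.
lentils + kale: the both-tight solution has a negative serving — not a feasible corner.
bell pepper + kale with both tight: 3.432 servings and 1.627 servings → $6.11.
The minimum over all feasible corners is $2.50.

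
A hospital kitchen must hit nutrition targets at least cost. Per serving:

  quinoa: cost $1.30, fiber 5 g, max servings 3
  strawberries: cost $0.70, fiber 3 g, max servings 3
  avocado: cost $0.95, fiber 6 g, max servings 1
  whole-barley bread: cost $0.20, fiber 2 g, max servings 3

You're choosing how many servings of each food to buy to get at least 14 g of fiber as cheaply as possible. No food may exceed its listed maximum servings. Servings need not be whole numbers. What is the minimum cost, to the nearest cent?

$2.02

Cost per g of fiber: whole-barley bread $0.1000, avocado $0.1583, strawberries $0.2333, quinoa $0.2600.
Take 3 servings of whole-barley bread: +6.0 g fiber for $0.60 (total $0.60, still need 8.0 g).
Take 1 serving of avocado: +6.0 g fiber for $0.95 (total $1.55, still need 2.0 g).
Take 0.6667 servings of strawberries: +2.0 g fiber for $0.47 (total $2.02, still need 0.0 g).
Filling from the cheapest source first is optimal under one linear minimum: $2.02.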